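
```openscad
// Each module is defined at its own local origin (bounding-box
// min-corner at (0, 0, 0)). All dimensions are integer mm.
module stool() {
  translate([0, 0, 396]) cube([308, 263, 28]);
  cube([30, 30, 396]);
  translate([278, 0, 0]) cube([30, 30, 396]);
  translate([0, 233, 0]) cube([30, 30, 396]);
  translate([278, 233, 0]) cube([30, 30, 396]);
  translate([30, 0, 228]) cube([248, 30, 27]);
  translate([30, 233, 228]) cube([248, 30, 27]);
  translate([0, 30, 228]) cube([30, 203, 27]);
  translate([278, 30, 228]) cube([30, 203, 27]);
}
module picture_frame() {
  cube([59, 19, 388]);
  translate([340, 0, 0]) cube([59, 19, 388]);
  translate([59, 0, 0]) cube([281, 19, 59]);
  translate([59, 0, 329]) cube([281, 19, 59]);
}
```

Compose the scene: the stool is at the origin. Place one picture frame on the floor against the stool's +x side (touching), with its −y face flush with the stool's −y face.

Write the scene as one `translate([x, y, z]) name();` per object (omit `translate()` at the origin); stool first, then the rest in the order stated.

stool();
translate([308, 0, 0]) picture_frame();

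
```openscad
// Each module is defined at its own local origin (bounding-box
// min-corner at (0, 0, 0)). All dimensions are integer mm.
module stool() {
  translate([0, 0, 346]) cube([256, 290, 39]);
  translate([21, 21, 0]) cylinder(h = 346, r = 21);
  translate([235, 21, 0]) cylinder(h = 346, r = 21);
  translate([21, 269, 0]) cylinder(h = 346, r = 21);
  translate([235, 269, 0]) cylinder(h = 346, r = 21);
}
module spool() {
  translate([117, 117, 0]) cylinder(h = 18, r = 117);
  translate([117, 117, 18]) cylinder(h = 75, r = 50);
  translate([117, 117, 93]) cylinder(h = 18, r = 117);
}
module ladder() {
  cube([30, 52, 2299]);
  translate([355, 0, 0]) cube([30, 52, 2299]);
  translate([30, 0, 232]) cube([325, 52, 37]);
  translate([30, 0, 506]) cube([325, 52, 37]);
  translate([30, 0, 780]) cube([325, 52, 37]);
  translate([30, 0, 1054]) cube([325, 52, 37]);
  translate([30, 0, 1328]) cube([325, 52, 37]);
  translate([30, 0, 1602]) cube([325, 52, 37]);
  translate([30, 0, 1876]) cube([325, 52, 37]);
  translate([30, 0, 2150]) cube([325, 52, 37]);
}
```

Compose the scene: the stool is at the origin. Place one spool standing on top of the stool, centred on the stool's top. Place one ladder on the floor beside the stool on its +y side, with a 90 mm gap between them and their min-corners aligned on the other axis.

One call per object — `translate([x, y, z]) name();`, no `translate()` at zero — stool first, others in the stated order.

stool();
translate([11, 28, 385]) spool();
translate([0, 380, 0]) ladder();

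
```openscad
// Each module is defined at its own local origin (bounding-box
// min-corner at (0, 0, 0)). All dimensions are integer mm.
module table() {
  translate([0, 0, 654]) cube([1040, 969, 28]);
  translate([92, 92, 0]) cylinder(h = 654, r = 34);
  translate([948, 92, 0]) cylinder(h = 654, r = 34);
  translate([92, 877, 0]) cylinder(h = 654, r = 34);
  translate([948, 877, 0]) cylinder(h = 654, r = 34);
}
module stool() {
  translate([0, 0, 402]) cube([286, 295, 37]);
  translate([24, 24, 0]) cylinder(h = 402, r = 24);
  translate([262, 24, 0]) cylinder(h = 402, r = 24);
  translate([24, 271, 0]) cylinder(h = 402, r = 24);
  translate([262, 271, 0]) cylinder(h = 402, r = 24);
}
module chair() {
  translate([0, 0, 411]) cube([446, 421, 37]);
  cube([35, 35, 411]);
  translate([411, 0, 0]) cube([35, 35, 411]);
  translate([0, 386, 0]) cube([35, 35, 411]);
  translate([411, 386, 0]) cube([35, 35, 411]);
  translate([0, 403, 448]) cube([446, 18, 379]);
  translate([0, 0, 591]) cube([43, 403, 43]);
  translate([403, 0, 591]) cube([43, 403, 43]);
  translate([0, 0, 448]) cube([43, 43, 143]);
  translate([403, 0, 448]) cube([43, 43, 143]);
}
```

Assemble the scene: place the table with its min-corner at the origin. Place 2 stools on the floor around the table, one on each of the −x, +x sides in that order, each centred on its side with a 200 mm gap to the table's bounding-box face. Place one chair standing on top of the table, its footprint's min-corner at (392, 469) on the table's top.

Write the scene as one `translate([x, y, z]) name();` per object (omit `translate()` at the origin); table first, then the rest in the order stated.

table();
translate([-486, 337, 0]) stool();
translate([1240, 337, 0]) stool();
translate([392, 469, 682]) chair();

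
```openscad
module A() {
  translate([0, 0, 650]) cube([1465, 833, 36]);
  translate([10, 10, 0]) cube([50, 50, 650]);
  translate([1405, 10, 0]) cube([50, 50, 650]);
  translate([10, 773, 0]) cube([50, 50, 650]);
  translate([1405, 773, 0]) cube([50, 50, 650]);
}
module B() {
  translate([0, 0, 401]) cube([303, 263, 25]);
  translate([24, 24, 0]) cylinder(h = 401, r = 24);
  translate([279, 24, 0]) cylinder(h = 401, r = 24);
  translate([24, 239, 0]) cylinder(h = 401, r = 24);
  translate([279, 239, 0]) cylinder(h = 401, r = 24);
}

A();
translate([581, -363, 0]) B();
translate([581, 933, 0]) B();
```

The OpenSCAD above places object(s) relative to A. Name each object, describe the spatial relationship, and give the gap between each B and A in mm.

Each stool's nearest face is 100 mm from the table's bounding box.

A is a table. B is a stool. Two stools sit around the table at the −y, +y sides. The gap between each stool and the table is 100 mm.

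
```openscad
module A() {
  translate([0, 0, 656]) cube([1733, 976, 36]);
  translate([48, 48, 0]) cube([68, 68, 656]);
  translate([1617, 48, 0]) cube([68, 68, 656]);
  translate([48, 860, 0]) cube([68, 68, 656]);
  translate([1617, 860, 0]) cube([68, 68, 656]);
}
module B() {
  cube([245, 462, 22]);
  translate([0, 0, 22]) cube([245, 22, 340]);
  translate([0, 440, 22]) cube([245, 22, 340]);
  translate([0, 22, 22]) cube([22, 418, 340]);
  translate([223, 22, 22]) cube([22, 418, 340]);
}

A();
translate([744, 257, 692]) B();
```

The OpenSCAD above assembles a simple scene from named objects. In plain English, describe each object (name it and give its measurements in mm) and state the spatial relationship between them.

A is a rectangular dining table. The top is 1733×976×36 mm with its upper surface at z = 692 mm. It stands on four 68×68 mm square legs, each inset 48 mm from the nearest pair of top edges, running from the floor to the underside of the top.

B is an open-topped rectangular box: outside dimensions 245×462×362 mm, with a uniform wall and base thickness of 22 mm. The base is a full 245×462 slab on the floor; four walls sit on top of the base. The front and back walls (the −y and +y sides) span the full width; the two side walls fit between them.

The open box is on top of the table, centred.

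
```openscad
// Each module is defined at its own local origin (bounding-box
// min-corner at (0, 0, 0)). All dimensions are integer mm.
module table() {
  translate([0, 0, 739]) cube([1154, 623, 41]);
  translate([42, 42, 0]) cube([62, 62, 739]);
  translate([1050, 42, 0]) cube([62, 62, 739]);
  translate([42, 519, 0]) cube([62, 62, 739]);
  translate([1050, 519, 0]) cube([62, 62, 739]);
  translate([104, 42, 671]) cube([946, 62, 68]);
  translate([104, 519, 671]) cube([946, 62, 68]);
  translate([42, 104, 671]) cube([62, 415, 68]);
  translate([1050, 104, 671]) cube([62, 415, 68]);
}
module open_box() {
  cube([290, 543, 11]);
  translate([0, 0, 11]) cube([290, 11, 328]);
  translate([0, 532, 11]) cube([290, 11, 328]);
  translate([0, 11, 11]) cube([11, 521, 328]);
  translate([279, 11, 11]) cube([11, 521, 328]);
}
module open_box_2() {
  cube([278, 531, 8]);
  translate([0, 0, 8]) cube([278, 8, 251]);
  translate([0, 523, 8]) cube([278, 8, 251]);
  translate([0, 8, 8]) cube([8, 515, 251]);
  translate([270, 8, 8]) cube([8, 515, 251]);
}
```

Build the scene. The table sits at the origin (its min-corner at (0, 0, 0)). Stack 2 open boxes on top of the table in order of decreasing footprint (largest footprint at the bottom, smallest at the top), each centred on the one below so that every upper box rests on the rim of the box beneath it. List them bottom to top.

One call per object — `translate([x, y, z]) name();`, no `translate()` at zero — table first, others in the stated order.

table();
translate([432, 40, 780]) open_box();
translate([438, 46, 1119]) open_box_2();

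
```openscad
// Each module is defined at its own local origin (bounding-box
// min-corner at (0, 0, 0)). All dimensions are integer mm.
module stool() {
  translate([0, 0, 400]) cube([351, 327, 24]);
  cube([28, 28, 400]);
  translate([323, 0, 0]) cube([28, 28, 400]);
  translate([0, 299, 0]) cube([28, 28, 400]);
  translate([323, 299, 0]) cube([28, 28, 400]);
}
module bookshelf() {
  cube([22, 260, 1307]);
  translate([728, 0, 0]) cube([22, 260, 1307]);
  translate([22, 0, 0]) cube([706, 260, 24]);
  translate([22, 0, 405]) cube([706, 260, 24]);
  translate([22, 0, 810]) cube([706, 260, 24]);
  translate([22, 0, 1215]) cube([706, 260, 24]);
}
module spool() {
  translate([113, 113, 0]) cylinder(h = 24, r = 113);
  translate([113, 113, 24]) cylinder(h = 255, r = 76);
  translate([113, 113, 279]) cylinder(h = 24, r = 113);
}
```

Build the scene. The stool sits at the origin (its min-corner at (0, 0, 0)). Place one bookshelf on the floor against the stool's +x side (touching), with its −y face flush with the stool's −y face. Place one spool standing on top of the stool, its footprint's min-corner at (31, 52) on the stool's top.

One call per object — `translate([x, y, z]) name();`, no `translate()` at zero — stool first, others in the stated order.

stool();
translate([351, 0, 0]) bookshelf();
translate([31, 52, 424]) spool();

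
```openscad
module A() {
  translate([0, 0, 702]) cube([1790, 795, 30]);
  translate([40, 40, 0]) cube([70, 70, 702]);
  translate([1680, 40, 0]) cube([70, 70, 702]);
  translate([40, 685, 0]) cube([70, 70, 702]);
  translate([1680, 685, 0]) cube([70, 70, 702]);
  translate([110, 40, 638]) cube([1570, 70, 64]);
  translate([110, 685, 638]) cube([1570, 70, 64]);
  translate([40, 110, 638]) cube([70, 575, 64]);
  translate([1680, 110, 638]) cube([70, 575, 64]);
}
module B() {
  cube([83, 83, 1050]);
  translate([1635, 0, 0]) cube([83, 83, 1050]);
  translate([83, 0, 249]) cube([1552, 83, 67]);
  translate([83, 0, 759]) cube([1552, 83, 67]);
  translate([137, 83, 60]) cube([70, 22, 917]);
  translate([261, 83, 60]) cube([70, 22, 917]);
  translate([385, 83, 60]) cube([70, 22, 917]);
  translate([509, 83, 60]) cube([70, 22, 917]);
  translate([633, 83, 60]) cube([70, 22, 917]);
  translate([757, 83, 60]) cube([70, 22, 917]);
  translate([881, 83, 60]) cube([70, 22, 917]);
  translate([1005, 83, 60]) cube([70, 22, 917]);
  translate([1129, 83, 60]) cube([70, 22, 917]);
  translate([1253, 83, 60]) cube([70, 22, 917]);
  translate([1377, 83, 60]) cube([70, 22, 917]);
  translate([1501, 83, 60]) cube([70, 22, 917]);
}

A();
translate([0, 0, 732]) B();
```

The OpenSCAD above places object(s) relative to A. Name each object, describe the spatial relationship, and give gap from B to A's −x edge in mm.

The fence section's min-x is at 0; the table's min-x is 0; gap = 0 mm.

A is a table. B is a fence section. The fence section is on top of the table. The gap from the fence section to the table's −x edge is 0 mm.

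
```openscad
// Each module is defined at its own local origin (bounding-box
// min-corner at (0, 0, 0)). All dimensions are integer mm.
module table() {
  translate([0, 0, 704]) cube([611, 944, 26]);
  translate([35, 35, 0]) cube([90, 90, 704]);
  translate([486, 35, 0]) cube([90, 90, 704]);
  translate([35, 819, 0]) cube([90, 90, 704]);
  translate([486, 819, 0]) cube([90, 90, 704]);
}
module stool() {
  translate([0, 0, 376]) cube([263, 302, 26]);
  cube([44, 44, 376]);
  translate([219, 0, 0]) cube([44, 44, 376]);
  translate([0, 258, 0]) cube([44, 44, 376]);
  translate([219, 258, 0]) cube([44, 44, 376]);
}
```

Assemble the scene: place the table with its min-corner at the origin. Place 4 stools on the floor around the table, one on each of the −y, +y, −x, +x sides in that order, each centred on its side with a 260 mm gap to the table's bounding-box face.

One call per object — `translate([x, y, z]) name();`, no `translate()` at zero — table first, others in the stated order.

table();
translate([174, -562, 0]) stool();
translate([174, 1204, 0]) stool();
translate([-523, 321, 0]) stool();
translate([871, 321, 0]) stool();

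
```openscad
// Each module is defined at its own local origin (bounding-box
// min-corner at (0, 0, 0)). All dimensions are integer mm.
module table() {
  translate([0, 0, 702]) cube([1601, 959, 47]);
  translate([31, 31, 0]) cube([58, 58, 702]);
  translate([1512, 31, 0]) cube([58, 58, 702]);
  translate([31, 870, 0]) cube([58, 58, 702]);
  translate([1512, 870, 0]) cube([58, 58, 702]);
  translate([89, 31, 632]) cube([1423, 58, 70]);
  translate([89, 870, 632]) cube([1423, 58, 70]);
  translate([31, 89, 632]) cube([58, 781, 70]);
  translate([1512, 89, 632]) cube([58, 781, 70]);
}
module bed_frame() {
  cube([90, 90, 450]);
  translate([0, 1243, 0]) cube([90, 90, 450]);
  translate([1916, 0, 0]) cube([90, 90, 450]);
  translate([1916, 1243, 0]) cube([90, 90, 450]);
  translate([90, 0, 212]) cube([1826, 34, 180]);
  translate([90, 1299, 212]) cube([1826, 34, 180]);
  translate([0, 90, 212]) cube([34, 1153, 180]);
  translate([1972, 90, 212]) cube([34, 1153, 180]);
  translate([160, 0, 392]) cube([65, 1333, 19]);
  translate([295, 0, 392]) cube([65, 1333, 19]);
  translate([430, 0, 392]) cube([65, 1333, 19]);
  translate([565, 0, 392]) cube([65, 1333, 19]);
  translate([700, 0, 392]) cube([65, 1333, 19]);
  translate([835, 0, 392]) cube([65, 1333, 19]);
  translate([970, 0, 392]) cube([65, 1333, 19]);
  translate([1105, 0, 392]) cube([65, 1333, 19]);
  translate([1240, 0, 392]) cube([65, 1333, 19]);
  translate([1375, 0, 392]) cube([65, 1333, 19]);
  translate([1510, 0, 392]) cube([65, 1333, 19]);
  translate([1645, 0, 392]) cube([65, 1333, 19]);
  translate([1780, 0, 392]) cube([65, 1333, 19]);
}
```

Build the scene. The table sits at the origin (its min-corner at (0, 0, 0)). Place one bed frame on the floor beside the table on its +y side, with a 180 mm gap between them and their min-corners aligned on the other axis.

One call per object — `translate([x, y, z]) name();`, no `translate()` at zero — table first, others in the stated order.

table();
translate([0, 1139, 0]) bed_frame();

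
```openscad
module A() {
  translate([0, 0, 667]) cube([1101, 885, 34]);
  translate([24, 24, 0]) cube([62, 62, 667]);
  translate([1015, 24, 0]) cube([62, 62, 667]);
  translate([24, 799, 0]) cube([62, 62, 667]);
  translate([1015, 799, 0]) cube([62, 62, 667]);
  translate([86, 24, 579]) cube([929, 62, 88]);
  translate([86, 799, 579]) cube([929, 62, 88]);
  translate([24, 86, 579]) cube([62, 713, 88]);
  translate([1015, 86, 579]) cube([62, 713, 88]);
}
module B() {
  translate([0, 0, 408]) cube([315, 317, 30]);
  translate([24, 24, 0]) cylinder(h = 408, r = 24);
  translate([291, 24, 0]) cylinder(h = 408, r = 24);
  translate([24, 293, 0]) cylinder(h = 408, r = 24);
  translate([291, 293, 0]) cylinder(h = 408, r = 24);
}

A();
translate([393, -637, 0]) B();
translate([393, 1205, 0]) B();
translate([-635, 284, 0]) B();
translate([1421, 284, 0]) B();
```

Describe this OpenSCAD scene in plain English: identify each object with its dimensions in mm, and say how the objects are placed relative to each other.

A is a rectangular dining table. The top is 1101×885×34 mm with its upper surface at z = 701 mm. It stands on four 62×62 mm square legs, each inset 24 mm from the nearest pair of top edges, running from the floor to the underside of the top. Four apron rails, 62 mm thick and 88 mm tall, run between adjacent legs with their top edges flush with the underside of the top and their outer faces flush with the legs' outer faces.

B is a four-legged stool. The seat is a 315×317×30 mm slab whose top surface is at z = 438 mm; four round legs, each 48 mm in diameter, run from the floor (z = 0) to the underside of the seat, each leg's axis is inset half a diameter from the nearest pair of seat edges (so the leg's bounding box is flush with the corner).

Four stools sit around the table at the −y, +y, −x, +x sides.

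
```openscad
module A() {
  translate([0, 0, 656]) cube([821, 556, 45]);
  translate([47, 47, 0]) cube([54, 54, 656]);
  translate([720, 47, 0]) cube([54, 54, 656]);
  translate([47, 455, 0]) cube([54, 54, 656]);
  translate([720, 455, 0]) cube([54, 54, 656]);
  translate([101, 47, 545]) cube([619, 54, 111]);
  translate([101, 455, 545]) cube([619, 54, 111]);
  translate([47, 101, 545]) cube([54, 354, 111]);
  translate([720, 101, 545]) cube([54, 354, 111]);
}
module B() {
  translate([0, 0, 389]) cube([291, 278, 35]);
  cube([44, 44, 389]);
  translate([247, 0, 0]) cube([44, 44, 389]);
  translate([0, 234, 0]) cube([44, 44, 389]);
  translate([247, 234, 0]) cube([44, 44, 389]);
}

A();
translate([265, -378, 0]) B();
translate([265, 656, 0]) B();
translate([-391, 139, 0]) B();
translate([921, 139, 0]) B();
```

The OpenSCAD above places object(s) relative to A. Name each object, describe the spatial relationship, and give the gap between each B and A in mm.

A is a table. B is a stool. Four stools sit around the table at the −y, +y, −x, +x sides. The gap between each stool and the table is 100 mm.

Each stool's nearest face is 100 mm from the table's bounding box.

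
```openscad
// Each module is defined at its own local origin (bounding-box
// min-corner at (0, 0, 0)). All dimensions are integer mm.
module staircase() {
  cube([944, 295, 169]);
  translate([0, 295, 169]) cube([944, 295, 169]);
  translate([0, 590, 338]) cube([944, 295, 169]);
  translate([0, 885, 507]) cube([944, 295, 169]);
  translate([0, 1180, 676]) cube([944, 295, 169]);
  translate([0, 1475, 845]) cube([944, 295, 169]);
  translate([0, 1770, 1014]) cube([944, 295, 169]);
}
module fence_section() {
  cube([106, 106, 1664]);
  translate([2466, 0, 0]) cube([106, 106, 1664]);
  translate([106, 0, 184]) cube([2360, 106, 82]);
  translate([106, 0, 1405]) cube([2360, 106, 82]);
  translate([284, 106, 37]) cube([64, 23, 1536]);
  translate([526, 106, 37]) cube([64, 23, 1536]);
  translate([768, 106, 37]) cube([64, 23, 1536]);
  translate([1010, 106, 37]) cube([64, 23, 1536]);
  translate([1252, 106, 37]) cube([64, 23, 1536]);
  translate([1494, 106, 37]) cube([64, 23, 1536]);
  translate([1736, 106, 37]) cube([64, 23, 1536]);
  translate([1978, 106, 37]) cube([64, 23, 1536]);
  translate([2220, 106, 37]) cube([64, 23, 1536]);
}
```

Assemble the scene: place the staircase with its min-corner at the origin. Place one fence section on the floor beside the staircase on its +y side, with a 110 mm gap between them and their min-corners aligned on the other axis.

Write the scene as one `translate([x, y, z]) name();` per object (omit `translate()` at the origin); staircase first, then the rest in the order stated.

staircase();
translate([0, 2175, 0]) fence_section();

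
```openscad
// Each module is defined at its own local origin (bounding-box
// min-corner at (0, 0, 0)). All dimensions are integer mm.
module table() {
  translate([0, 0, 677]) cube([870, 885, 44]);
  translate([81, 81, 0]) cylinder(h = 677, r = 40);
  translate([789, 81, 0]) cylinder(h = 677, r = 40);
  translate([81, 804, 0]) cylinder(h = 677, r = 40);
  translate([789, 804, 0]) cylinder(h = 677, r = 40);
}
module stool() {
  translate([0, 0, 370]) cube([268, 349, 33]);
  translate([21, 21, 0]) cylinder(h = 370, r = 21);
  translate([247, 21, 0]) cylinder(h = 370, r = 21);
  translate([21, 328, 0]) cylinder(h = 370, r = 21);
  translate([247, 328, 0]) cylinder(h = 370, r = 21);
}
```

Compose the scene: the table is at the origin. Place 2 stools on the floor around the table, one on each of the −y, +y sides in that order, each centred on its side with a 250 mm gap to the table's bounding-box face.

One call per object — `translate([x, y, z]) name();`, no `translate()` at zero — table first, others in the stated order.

table();
translate([301, -599, 0]) stool();
translate([301, 1135, 0]) stool();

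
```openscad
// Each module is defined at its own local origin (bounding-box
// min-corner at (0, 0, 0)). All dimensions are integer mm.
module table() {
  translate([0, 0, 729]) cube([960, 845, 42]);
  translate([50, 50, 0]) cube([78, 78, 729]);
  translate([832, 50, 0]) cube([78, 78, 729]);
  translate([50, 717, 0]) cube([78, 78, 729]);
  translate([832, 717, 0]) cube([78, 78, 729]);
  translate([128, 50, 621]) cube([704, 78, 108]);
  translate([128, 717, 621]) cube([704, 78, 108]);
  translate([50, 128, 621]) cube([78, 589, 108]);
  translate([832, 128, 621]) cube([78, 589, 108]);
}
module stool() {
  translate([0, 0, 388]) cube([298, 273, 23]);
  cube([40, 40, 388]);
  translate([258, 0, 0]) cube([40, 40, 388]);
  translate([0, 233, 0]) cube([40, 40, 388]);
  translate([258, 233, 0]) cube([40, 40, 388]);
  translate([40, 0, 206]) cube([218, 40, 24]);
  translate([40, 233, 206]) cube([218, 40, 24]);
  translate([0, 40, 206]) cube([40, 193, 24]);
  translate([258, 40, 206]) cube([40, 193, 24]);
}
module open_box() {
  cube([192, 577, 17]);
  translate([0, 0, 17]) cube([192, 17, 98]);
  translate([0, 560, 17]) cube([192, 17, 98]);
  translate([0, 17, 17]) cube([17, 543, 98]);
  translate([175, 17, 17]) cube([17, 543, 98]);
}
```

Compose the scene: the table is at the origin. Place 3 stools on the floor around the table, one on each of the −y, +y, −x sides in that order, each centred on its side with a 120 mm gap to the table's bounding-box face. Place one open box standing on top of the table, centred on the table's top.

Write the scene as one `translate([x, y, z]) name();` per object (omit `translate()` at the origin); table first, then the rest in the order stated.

table();
translate([331, -393, 0]) stool();
translate([331, 965, 0]) stool();
translate([-418, 286, 0]) stool();
translate([384, 134, 771]) open_box();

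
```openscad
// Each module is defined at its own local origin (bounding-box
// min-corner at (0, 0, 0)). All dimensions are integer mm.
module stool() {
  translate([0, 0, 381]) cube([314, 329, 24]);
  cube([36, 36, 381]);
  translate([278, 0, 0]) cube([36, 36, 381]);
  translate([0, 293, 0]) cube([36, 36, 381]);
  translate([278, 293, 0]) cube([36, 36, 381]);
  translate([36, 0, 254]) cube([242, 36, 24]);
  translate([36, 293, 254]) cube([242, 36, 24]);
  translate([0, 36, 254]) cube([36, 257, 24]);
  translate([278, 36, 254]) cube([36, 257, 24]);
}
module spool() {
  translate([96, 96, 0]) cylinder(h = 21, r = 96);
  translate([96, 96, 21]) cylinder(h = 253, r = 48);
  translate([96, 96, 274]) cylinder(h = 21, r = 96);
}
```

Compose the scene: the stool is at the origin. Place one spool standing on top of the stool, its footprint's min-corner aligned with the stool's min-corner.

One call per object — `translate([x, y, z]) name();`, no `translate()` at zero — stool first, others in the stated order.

stool();
translate([0, 0, 405]) spool();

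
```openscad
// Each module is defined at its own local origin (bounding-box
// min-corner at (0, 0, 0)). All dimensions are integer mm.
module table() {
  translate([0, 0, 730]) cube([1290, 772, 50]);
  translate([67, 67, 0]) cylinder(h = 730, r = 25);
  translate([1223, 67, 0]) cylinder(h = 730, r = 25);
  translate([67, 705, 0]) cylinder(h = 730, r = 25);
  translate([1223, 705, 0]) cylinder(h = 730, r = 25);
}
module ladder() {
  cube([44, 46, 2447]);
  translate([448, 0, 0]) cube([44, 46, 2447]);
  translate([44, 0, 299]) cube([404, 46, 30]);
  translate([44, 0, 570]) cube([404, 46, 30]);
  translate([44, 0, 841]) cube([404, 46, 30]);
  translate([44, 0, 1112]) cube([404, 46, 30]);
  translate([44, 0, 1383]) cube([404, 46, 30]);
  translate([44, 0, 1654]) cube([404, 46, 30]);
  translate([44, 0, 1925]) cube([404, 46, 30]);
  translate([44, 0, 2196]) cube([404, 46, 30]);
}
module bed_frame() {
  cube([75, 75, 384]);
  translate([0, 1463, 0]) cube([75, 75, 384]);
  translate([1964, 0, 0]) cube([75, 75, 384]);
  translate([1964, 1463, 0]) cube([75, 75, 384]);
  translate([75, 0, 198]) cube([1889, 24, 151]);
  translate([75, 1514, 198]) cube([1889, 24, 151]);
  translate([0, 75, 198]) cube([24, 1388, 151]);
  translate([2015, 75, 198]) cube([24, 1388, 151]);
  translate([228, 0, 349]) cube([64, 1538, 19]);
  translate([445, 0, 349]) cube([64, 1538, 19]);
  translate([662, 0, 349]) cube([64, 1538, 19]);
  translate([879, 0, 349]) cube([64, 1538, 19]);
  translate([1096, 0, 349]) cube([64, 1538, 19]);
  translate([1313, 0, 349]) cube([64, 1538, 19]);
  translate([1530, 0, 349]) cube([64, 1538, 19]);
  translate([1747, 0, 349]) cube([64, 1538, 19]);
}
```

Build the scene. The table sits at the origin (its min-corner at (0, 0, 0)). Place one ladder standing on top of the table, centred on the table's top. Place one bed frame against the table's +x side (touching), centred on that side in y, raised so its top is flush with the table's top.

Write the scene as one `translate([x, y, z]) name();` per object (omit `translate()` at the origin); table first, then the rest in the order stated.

table();
translate([399, 363, 780]) ladder();
translate([1290, -383, 396]) bed_frame();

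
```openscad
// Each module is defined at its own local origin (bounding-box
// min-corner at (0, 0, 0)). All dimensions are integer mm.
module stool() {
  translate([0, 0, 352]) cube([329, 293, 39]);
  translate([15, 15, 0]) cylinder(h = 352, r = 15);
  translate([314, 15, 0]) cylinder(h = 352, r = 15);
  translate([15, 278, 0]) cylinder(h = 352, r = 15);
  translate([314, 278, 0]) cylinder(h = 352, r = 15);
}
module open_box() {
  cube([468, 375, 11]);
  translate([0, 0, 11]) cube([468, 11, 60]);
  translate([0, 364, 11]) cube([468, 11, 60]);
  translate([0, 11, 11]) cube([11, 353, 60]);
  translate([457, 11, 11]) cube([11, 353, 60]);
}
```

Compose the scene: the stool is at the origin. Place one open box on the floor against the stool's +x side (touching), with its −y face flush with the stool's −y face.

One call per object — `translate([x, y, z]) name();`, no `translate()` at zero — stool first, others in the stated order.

stool();
translate([329, 0, 0]) open_box();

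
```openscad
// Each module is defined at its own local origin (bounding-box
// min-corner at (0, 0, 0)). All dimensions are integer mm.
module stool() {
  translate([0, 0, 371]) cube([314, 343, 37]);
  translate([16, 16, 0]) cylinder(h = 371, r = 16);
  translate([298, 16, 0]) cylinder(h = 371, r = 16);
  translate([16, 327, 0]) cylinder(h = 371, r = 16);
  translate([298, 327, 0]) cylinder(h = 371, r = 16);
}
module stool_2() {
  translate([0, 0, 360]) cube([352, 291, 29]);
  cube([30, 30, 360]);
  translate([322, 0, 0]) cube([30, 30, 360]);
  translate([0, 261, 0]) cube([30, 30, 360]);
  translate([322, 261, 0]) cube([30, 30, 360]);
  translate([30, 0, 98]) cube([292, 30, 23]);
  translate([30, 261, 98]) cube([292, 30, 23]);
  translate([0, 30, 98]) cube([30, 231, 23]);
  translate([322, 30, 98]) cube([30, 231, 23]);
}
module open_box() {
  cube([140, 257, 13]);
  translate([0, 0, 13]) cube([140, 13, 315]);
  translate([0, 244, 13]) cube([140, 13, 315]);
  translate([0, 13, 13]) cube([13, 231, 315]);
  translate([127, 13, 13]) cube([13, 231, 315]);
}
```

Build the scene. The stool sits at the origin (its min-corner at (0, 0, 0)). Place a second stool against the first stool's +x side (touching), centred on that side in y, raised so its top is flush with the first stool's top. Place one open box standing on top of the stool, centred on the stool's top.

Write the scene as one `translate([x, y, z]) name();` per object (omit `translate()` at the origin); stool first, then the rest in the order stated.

stool();
translate([314, 26, 19]) stool_2();
translate([87, 43, 408]) open_box();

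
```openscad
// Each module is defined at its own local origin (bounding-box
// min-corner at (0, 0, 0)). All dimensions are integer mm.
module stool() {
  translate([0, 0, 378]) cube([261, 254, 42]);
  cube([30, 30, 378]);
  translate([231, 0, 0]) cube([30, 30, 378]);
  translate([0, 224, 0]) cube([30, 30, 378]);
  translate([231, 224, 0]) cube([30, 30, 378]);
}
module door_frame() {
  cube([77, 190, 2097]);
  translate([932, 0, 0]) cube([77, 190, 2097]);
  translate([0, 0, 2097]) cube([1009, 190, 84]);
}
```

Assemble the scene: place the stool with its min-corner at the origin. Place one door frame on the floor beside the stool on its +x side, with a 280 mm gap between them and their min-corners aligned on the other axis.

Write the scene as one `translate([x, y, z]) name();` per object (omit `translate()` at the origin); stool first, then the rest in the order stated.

stool();
translate([541, 0, 0]) door_frame();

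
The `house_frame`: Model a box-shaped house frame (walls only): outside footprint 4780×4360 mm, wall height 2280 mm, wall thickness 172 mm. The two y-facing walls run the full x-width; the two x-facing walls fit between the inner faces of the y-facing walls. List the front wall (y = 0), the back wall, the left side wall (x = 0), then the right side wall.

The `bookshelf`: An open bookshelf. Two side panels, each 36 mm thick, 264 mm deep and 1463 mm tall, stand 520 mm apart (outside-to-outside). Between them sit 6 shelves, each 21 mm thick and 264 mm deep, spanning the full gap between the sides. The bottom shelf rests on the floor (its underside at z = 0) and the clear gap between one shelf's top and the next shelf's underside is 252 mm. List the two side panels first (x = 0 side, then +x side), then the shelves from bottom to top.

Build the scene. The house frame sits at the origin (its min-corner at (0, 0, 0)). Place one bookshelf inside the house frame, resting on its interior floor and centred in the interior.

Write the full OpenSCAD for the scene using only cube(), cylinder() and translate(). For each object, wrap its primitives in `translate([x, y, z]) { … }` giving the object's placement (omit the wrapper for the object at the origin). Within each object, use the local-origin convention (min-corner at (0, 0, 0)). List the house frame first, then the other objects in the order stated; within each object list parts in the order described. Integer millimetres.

cube([4780, 172, 2280]);
translate([0, 4188, 0]) cube([4780, 172, 2280]);
translate([0, 172, 0]) cube([172, 4016, 2280]);
translate([4608, 172, 0]) cube([172, 4016, 2280]);
translate([2130, 2048, 0]) {
  cube([36, 264, 1463]);
  translate([484, 0, 0]) cube([36, 264, 1463]);
  translate([36, 0, 0]) cube([448, 264, 21]);
  translate([36, 0, 273]) cube([448, 264, 21]);
  translate([36, 0, 546]) cube([448, 264, 21]);
  translate([36, 0, 819]) cube([448, 264, 21]);
  translate([36, 0, 1092]) cube([448, 264, 21]);
  translate([36, 0, 1365]) cube([448, 264, 21]);
}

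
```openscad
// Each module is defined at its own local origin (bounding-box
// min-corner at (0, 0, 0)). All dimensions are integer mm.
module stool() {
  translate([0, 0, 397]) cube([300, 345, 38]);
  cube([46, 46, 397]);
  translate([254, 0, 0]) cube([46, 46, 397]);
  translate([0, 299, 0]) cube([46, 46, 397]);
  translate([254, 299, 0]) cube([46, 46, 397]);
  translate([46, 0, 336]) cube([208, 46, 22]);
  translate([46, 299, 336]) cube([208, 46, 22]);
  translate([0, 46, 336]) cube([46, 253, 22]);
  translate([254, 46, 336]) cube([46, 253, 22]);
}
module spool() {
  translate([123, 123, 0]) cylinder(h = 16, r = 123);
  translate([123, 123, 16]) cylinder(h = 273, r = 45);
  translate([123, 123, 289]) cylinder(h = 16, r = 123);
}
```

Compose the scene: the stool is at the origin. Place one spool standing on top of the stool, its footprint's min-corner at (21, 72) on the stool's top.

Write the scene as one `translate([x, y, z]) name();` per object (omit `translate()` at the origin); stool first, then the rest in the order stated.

stool();
translate([21, 72, 435]) spool();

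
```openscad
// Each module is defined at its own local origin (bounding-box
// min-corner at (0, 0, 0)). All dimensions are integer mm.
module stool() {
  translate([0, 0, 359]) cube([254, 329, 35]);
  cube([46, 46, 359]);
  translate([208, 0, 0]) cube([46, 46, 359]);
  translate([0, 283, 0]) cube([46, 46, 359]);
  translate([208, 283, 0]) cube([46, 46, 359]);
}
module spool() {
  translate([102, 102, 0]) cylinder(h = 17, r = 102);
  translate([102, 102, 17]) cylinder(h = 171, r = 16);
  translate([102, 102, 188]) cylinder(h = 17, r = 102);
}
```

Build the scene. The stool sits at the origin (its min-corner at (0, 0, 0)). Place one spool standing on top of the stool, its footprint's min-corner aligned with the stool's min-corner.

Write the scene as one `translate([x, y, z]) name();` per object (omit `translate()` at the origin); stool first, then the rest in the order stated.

stool();
translate([0, 0, 394]) spool();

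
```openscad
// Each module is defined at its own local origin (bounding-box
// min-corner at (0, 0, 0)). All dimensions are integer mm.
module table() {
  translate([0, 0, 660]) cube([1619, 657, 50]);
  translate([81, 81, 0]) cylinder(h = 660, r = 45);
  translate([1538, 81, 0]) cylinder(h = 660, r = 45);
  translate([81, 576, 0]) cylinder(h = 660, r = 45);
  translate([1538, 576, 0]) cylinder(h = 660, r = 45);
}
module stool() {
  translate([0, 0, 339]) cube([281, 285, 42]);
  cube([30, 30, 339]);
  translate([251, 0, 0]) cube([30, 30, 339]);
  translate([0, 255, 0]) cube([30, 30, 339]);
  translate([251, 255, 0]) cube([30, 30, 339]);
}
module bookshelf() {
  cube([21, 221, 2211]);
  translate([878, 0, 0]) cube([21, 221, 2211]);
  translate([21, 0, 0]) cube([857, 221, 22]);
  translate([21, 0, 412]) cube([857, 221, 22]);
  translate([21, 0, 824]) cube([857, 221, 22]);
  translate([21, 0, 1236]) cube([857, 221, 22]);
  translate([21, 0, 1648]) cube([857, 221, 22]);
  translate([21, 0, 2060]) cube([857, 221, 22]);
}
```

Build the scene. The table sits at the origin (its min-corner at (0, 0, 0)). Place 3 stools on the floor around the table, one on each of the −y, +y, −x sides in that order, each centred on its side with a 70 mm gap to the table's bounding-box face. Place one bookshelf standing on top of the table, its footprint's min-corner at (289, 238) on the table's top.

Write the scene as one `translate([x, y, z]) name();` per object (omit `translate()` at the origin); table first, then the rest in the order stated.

table();
translate([669, -355, 0]) stool();
translate([669, 727, 0]) stool();
translate([-351, 186, 0]) stool();
translate([289, 238, 710]) bookshelf();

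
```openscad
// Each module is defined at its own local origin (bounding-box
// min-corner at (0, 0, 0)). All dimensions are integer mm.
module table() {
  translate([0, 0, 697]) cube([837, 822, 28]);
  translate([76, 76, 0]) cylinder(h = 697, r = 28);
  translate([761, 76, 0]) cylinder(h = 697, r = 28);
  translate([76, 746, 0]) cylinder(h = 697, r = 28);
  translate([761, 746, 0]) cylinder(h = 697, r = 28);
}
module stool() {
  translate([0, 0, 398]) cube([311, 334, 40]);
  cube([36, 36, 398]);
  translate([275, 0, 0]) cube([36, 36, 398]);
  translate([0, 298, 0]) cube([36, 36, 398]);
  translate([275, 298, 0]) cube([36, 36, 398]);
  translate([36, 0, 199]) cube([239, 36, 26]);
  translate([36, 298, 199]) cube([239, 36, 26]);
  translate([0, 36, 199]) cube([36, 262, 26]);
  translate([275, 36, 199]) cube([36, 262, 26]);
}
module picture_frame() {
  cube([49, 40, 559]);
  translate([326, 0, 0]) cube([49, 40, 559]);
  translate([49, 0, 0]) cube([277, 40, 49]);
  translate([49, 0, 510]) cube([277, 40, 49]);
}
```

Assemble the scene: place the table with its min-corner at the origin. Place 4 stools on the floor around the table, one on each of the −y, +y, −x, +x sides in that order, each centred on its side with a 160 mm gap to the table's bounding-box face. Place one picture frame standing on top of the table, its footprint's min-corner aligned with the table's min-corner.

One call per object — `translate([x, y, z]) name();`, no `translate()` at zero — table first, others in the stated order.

table();
translate([263, -494, 0]) stool();
translate([263, 982, 0]) stool();
translate([-471, 244, 0]) stool();
translate([997, 244, 0]) stool();
translate([0, 0, 725]) picture_frame();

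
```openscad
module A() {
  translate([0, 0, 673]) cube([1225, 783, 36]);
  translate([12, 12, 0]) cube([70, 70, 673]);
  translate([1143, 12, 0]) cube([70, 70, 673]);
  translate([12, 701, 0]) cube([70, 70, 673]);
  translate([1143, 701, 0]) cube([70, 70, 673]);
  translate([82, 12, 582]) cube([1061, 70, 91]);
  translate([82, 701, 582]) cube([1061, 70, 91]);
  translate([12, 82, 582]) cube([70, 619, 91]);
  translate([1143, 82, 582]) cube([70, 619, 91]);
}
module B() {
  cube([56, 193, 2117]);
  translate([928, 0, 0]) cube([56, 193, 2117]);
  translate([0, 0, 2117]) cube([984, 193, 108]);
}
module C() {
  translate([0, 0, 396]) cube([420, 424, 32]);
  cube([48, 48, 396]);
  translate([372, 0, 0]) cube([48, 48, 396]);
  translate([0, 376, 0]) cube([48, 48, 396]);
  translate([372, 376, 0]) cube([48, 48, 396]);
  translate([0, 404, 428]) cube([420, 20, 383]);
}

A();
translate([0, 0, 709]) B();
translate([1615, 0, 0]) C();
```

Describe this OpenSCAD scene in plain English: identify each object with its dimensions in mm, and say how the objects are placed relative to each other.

A is a table: top 1225 mm (x) × 783 mm (y), 36 mm thick, upper face at z = 709 mm, on four 70×70 mm square legs, each inset 12 mm from the nearest pair of top edges, running from z = 0 to the bottom of the top. Four apron rails, 70 mm thick and 91 mm tall, run between adjacent legs with their top edges flush with the underside of the top and their outer faces flush with the legs' outer faces.

B is a door frame. The clear opening is 872 mm wide and 2117 mm high. Two 56 mm wide jambs, 193 mm deep, stand either side of the opening from the floor to the top of the opening. A 108 mm thick head sits across the top of both jambs, spanning the full outside width of the frame.

C is a chair: 420×424 mm seat, 32 mm thick, top at z = 428 mm, on four 48 mm square corner legs flush with the seat edges. A 20 mm thick backrest slab spans the full seat width, extending 383 mm above the seat top, its back face flush with the seat's +y edge.

The door frame is on top of the table. The chair is on the floor beside the table on its +x side.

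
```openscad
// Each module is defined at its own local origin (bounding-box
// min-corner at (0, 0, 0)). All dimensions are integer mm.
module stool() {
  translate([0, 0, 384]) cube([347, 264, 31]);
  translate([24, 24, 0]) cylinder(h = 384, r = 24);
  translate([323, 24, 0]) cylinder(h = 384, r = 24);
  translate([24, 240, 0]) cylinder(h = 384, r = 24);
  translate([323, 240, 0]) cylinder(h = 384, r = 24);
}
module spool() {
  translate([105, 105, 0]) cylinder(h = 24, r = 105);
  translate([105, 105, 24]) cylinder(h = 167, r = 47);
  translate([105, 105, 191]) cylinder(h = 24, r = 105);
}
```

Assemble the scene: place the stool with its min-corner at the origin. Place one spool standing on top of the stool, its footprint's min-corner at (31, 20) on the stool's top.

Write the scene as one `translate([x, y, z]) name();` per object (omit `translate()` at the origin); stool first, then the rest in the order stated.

stool();
translate([31, 20, 415]) spool();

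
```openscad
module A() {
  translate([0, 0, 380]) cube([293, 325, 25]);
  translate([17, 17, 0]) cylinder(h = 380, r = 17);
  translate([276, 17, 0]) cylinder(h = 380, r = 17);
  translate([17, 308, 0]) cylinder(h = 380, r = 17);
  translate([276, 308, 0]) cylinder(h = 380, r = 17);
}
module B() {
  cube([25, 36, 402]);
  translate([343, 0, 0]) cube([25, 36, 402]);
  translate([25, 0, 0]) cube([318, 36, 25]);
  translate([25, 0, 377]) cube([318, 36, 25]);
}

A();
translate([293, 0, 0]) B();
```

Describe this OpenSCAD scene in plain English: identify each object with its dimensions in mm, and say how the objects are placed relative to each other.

A is a simple wooden stool: a rectangular seat 293 mm (x) by 325 mm (y), 25 mm thick, top face at z = 405 mm, on four round legs, each 34 mm in diameter. The legs rest on z = 0, each leg's axis is inset half a diameter from the nearest pair of seat edges (so the leg's bounding box is flush with the corner).

B is a rectangular picture frame lying in the x–z plane (depth along y). The opening is 318 mm wide (x) by 352 mm tall (z), surrounded by a border 25 mm wide on all four sides. The frame is 36 mm deep and is made of two full-height vertical stiles with two horizontal rails fitted between them.

The picture frame is against the stool's +x side, with their −y faces flush.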